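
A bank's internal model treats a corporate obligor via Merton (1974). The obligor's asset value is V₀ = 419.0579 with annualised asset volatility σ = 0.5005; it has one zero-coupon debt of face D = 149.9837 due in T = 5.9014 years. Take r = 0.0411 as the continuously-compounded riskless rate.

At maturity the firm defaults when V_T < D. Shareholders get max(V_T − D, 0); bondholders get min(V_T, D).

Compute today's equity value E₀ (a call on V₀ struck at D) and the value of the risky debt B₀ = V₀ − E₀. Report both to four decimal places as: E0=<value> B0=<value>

d₁ = [ln(V₀/D) + (r + σ²/2)T] / (σ√T)
   = [ln(419.0579/149.9837) + (0.0411 + 0.5·0.5005²)·5.9014] / (0.5005·√5.9014)
   = [1.027482 + 0.981699] / 1.215855 = 1.652485
d₂ = d₁ − σ√T = 1.652485 − 1.215855 = 0.436630
N(d₁) = 0.950782,  N(d₂) = 0.668810,  e^(−rT) = 0.784626
E₀ = V₀·N(d₁) − D·e^(−rT)·N(d₂)
   = 419.0579·0.950782 − 149.9837·0.784626·0.668810 = 319.726380
B₀ = V₀ − E₀ = 419.0579 − 319.726380 = 99.331520

E0=319.7264 B0=99.3315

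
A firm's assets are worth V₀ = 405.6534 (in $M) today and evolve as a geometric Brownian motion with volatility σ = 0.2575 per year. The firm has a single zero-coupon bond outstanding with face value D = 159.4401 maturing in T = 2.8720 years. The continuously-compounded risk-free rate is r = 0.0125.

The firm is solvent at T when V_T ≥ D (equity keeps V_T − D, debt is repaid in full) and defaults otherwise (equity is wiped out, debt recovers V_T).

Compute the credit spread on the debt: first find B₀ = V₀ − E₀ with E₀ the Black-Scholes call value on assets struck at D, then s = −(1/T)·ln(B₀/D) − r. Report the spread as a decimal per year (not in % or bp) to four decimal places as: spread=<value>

d₁ = [ln(V₀/D) + (r + σ²/2)T] / (σ√T)
   = [ln(405.6534/159.4401) + (0.0125 + 0.5·0.2575²)·2.8720] / (0.2575·√2.8720)
   = [0.933831 + 0.131116] / 0.436385 = 2.440385
d₂ = d₁ − σ√T = 2.440385 − 0.436385 = 2.004000
N(d₁) = 0.992664,  N(d₂) = 0.977465,  e^(−rT) = 0.964737
E₀ = V₀·N(d₁) − D·e^(−rT)·N(d₂)
   = 405.6534·0.992664 − 159.4401·0.964737·0.977465 = 252.326163
B₀ = V₀ − E₀ = 405.6534 − 252.326163 = 153.327237
spread = −(1/T)·ln(B₀/D) − r = −(1/2.8720)·ln(153.327237/159.4401) − 0.0125 = 0.00111207

spread=0.0011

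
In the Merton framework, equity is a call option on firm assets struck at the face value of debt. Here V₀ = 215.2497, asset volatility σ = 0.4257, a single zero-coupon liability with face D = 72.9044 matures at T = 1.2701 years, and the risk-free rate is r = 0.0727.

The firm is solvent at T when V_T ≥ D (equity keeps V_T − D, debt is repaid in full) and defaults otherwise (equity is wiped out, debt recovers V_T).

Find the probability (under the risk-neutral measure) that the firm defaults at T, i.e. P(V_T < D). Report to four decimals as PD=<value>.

PD=0.0136

d₁ = [ln(V₀/D) + (r + σ²/2)T] / (σ√T)
   = [ln(215.2497/72.9044) + (0.0727 + 0.5·0.4257²)·1.2701] / (0.4257·√1.2701)
   = [1.082650 + 0.207420] / 0.479758 = 2.688999
d₂ = d₁ − σ√T = 2.688999 − 0.479758 = 2.209241
risk-neutral PD = N(−d₂) = N(-2.209241) = 0.013579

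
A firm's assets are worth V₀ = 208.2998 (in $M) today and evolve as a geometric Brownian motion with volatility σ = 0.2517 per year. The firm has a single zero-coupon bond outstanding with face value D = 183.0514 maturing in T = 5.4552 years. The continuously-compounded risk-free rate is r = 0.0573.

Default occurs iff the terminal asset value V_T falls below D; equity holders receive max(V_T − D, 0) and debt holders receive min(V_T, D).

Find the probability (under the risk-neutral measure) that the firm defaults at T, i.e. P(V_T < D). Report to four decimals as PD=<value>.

PD=0.3236

d₁ = [ln(V₀/D) + (r + σ²/2)T] / (σ√T)
   = [ln(208.2998/183.0514) + (0.0573 + 0.5·0.2517²)·5.4552] / (0.2517·√5.4552)
   = [0.129211 + 0.485384] / 0.587880 = 1.045444
d₂ = d₁ − σ√T = 1.045444 − 0.587880 = 0.457565
risk-neutral PD = N(−d₂) = N(-0.457565) = 0.323633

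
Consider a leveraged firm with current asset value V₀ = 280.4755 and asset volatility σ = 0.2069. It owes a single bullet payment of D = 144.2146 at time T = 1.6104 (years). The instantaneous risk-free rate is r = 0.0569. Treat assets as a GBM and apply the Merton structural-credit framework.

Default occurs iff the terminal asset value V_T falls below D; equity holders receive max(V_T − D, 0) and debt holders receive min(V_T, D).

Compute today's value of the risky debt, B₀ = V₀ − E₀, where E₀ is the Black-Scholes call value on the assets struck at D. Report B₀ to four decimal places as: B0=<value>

d₁ = [ln(V₀/D) + (r + σ²/2)T] / (σ√T)
   = [ln(280.4755/144.2146) + (0.0569 + 0.5·0.2069²)·1.6104] / (0.2069·√1.6104)
   = [0.665184 + 0.126100] / 0.262559 = 3.013736
d₂ = d₁ − σ√T = 3.013736 − 0.262559 = 2.751177
N(d₁) = 0.998710,  N(d₂) = 0.997031,  e^(−rT) = 0.912441
E₀ = V₀·N(d₁) − D·e^(−rT)·N(d₂)
   = 280.4755·0.998710 − 144.2146·0.912441·0.997031 = 148.916981
B₀ = V₀ − E₀ = 280.4755 − 148.916981 = 131.558519

B0=131.5585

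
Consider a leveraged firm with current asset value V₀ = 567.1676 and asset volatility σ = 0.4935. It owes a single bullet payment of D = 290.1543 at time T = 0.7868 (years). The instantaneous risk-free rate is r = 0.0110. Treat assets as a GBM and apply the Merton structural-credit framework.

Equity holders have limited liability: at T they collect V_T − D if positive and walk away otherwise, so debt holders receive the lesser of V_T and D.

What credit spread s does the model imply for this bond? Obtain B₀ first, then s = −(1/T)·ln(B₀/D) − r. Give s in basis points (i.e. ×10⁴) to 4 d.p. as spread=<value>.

d₁ = [ln(V₀/D) + (r + σ²/2)T] / (σ√T)
   = [ln(567.1676/290.1543) + (0.0110 + 0.5·0.4935²)·0.7868] / (0.4935·√0.7868)
   = [0.670242 + 0.104464] / 0.437743 = 1.769774
d₂ = d₁ − σ√T = 1.769774 − 0.437743 = 1.332031
N(d₁) = 0.961618,  N(d₂) = 0.908575,  e^(−rT) = 0.991383
E₀ = V₀·N(d₁) − D·e^(−rT)·N(d₂)
   = 567.1676·0.961618 − 290.1543·0.991383·0.908575 = 284.043204
B₀ = V₀ − E₀ = 567.1676 − 284.043204 = 283.124396
spread = −(1/T)·ln(B₀/D) − r = −(1/0.7868)·ln(283.124396/290.1543) − 0.0110 = 0.02017245
in basis points: 0.02017245 × 10⁴ = 201.7245 bp

spread=201.7245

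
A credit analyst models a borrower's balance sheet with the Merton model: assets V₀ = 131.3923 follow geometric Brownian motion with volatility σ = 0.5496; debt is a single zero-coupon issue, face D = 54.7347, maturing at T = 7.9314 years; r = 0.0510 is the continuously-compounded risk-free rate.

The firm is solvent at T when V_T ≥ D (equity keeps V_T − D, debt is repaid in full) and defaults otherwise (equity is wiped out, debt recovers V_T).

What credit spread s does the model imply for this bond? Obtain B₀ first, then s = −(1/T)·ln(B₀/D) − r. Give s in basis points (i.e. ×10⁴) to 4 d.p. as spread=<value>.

spread=417.8006

d₁ = [ln(V₀/D) + (r + σ²/2)T] / (σ√T)
   = [ln(131.3923/54.7347) + (0.0510 + 0.5·0.5496²)·7.9314] / (0.5496·√7.9314)
   = [0.875690 + 1.602381] / 1.547824 = 1.601003
d₂ = d₁ − σ√T = 1.601003 − 1.547824 = 0.053179
N(d₁) = 0.945312,  N(d₂) = 0.521205,  e^(−rT) = 0.667309
E₀ = V₀·N(d₁) − D·e^(−rT)·N(d₂)
   = 131.3923·0.945312 − 54.7347·0.667309·0.521205 = 105.169689
B₀ = V₀ − E₀ = 131.3923 − 105.169689 = 26.222611
spread = −(1/T)·ln(B₀/D) − r = −(1/7.9314)·ln(26.222611/54.7347) − 0.0510 = 0.04178006
in basis points: 0.04178006 × 10⁴ = 417.8006 bp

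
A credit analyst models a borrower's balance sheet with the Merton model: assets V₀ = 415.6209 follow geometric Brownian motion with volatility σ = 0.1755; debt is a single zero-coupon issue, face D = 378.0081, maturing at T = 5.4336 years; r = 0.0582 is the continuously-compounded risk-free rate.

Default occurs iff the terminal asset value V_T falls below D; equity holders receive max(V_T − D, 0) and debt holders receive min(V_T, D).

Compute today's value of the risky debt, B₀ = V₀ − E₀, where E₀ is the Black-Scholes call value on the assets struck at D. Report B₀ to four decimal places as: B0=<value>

d₁ = [ln(V₀/D) + (r + σ²/2)T] / (σ√T)
   = [ln(415.6209/378.0081) + (0.0582 + 0.5·0.1755²)·5.4336] / (0.1755·√5.4336)
   = [0.094858 + 0.399914] / 0.409092 = 1.209438
d₂ = d₁ − σ√T = 1.209438 − 0.409092 = 0.800346
N(d₁) = 0.886753,  N(d₂) = 0.788245,  e^(−rT) = 0.728888
E₀ = V₀·N(d₁) − D·e^(−rT)·N(d₂)
   = 415.6209·0.886753 − 378.0081·0.728888·0.788245 = 151.371418
B₀ = V₀ − E₀ = 415.6209 − 151.371418 = 264.249482

B0=264.2495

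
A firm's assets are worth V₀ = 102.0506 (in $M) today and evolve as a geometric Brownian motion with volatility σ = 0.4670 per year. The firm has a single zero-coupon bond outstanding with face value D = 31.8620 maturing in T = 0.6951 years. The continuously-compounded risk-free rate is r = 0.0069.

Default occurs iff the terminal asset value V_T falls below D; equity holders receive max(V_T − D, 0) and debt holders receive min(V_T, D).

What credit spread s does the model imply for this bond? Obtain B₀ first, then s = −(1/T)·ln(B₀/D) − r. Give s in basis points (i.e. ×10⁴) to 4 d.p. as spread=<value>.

spread=3.7508

d₁ = [ln(V₀/D) + (r + σ²/2)T] / (σ√T)
   = [ln(102.0506/31.8620) + (0.0069 + 0.5·0.4670²)·0.6951] / (0.4670·√0.6951)
   = [1.164055 + 0.080593] / 0.389350 = 3.196730
d₂ = d₁ − σ√T = 3.196730 − 0.389350 = 2.807379
N(d₁) = 0.999305,  N(d₂) = 0.997503,  e^(−rT) = 0.995215
E₀ = V₀·N(d₁) − D·e^(−rT)·N(d₂)
   = 102.0506·0.999305 − 31.8620·0.995215·0.997503 = 70.349317
B₀ = V₀ − E₀ = 102.0506 − 70.349317 = 31.701283
spread = −(1/T)·ln(B₀/D) − r = −(1/0.6951)·ln(31.701283/31.8620) − 0.0069 = 0.00037508
in basis points: 0.00037508 × 10⁴ = 3.7508 bp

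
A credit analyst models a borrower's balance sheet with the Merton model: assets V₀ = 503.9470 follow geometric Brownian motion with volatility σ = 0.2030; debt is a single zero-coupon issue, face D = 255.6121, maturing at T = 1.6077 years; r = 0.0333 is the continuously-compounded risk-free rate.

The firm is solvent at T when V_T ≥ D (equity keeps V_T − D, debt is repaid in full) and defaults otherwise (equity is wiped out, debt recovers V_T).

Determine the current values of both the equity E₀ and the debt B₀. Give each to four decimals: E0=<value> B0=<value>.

E0=261.7179 B0=242.2291

d₁ = [ln(V₀/D) + (r + σ²/2)T] / (σ√T)
   = [ln(503.9470/255.6121) + (0.0333 + 0.5·0.2030²)·1.6077] / (0.2030·√1.6077)
   = [0.678810 + 0.086662] / 0.257394 = 2.973931
d₂ = d₁ − σ√T = 2.973931 − 0.257394 = 2.716537
N(d₁) = 0.998530,  N(d₂) = 0.996702,  e^(−rT) = 0.947871
E₀ = V₀·N(d₁) − D·e^(−rT)·N(d₂)
   = 503.9470·0.998530 − 255.6121·0.947871·0.996702 = 261.717934
B₀ = V₀ − E₀ = 503.9470 − 261.717934 = 242.229066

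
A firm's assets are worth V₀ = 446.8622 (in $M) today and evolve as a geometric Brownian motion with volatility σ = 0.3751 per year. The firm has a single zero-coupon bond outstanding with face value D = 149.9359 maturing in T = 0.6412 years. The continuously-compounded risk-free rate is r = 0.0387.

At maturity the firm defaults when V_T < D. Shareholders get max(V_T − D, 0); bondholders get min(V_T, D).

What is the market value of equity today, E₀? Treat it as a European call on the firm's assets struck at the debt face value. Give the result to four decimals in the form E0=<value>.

d₁ = [ln(V₀/D) + (r + σ²/2)T] / (σ√T)
   = [ln(446.8622/149.9359) + (0.0387 + 0.5·0.3751²)·0.6412] / (0.3751·√0.6412)
   = [1.092042 + 0.069923] / 0.300361 = 3.868560
d₂ = d₁ − σ√T = 3.868560 − 0.300361 = 3.568199
N(d₁) = 0.999945,  N(d₂) = 0.999820,  e^(−rT) = 0.975491
E₀ = V₀·N(d₁) − D·e^(−rT)·N(d₂)
   = 446.8622·0.999945 − 149.9359·0.975491·0.999820 = 300.602918

E0=300.6029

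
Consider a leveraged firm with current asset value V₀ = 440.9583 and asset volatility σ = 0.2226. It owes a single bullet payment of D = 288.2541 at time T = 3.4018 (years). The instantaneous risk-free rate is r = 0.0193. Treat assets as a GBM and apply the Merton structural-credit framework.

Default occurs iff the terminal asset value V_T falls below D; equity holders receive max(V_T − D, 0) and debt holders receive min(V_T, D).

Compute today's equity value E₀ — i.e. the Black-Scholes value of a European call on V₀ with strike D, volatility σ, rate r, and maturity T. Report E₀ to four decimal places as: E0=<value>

E0=178.9317

d₁ = [ln(V₀/D) + (r + σ²/2)T] / (σ√T)
   = [ln(440.9583/288.2541) + (0.0193 + 0.5·0.2226²)·3.4018] / (0.2226·√3.4018)
   = [0.425108 + 0.149936] / 0.410563 = 1.400623
d₂ = d₁ − σ√T = 1.400623 − 0.410563 = 0.990060
N(d₁) = 0.919337,  N(d₂) = 0.838928,  e^(−rT) = 0.936454
E₀ = V₀·N(d₁) − D·e^(−rT)·N(d₂)
   = 440.9583·0.919337 − 288.2541·0.936454·0.838928 = 178.931695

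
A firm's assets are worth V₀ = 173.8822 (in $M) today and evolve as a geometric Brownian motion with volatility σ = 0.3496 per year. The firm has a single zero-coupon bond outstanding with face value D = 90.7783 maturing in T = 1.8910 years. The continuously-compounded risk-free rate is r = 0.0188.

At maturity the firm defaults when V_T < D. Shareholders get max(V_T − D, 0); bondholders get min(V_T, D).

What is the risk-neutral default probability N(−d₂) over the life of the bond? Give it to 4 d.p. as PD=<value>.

d₁ = [ln(V₀/D) + (r + σ²/2)T] / (σ√T)
   = [ln(173.8822/90.7783) + (0.0188 + 0.5·0.3496²)·1.8910] / (0.3496·√1.8910)
   = [0.649958 + 0.151110] / 0.480748 = 1.666296
d₂ = d₁ − σ√T = 1.666296 − 0.480748 = 1.185548
risk-neutral PD = N(−d₂) = N(-1.185548) = 0.117900

PD=0.1179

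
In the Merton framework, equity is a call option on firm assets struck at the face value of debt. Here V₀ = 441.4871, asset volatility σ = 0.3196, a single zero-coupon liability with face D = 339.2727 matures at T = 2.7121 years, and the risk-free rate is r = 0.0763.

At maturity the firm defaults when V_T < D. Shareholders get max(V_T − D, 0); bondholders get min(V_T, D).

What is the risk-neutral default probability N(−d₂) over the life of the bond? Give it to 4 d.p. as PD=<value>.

PD=0.2642

d₁ = [ln(V₀/D) + (r + σ²/2)T] / (σ√T)
   = [ln(441.4871/339.2727) + (0.0763 + 0.5·0.3196²)·2.7121] / (0.3196·√2.7121)
   = [0.263345 + 0.345446] / 0.526332 = 1.156667
d₂ = d₁ − σ√T = 1.156667 − 0.526332 = 0.630335
risk-neutral PD = N(−d₂) = N(-0.630335) = 0.264238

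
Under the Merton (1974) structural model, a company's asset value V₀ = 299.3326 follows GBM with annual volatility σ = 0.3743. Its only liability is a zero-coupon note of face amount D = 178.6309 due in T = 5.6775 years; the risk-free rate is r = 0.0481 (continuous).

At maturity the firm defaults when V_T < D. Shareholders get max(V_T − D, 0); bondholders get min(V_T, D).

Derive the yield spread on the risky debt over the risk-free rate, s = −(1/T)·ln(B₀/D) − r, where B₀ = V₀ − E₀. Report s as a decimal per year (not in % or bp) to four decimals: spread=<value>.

spread=0.0242

d₁ = [ln(V₀/D) + (r + σ²/2)T] / (σ√T)
   = [ln(299.3326/178.6309) + (0.0481 + 0.5·0.3743²)·5.6775] / (0.3743·√5.6775)
   = [0.516234 + 0.670798] / 0.891864 = 1.330957
d₂ = d₁ − σ√T = 1.330957 − 0.891864 = 0.439093
N(d₁) = 0.908398,  N(d₂) = 0.669703,  e^(−rT) = 0.761026
E₀ = V₀·N(d₁) − D·e^(−rT)·N(d₂)
   = 299.3326·0.908398 − 178.6309·0.761026·0.669703 = 180.871973
B₀ = V₀ − E₀ = 299.3326 − 180.871973 = 118.460627
spread = −(1/T)·ln(B₀/D) − r = −(1/5.6775)·ln(118.460627/178.6309) − 0.0481 = 0.02424540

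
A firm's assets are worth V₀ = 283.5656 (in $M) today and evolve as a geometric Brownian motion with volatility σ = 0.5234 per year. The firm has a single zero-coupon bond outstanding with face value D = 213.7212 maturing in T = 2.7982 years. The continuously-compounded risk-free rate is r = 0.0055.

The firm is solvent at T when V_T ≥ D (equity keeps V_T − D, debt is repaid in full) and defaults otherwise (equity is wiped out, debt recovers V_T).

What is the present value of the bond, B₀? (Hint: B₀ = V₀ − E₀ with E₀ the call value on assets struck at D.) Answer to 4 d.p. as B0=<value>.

d₁ = [ln(V₀/D) + (r + σ²/2)T] / (σ√T)
   = [ln(283.5656/213.7212) + (0.0055 + 0.5·0.5234²)·2.7982] / (0.5234·√2.7982)
   = [0.282771 + 0.398670] / 0.875534 = 0.778315
d₂ = d₁ − σ√T = 0.778315 − 0.875534 = -0.097219
N(d₁) = 0.781808,  N(d₂) = 0.461276,  e^(−rT) = 0.984728
E₀ = V₀·N(d₁) − D·e^(−rT)·N(d₂)
   = 283.5656·0.781808 − 213.7212·0.984728·0.461276 = 124.615061
B₀ = V₀ − E₀ = 283.5656 − 124.615061 = 158.950539

B0=158.9505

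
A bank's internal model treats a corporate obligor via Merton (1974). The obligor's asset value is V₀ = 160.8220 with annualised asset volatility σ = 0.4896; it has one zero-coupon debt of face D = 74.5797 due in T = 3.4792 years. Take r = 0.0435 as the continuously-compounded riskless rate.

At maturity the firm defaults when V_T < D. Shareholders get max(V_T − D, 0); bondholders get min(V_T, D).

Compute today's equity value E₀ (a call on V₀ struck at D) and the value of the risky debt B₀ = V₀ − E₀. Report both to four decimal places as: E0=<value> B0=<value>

d₁ = [ln(V₀/D) + (r + σ²/2)T] / (σ√T)
   = [ln(160.8220/74.5797) + (0.0435 + 0.5·0.4896²)·3.4792] / (0.4896·√3.4792)
   = [0.768430 + 0.568342] / 0.913232 = 1.463781
d₂ = d₁ − σ√T = 1.463781 − 0.913232 = 0.550549
N(d₁) = 0.928373,  N(d₂) = 0.709028,  e^(−rT) = 0.859551
E₀ = V₀·N(d₁) − D·e^(−rT)·N(d₂)
   = 160.8220·0.928373 − 74.5797·0.859551·0.709028 = 103.850507
B₀ = V₀ − E₀ = 160.8220 − 103.850507 = 56.971493

E0=103.8505 B0=56.9715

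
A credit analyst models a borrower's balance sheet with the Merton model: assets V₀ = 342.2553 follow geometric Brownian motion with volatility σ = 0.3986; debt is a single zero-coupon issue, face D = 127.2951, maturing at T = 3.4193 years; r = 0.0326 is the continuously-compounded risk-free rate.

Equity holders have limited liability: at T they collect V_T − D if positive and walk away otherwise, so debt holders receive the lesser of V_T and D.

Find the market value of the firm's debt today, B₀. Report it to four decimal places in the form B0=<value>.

B0=109.7431

d₁ = [ln(V₀/D) + (r + σ²/2)T] / (σ√T)
   = [ln(342.2553/127.2951) + (0.0326 + 0.5·0.3986²)·3.4193] / (0.3986·√3.4193)
   = [0.989049 + 0.383102] / 0.737065 = 1.861641
d₂ = d₁ − σ√T = 1.861641 − 0.737065 = 1.124576
N(d₁) = 0.968673,  N(d₂) = 0.869616,  e^(−rT) = 0.894519
E₀ = V₀·N(d₁) − D·e^(−rT)·N(d₂)
   = 342.2553·0.968673 − 127.2951·0.894519·0.869616 = 232.512234
B₀ = V₀ − E₀ = 342.2553 − 232.512234 = 109.743066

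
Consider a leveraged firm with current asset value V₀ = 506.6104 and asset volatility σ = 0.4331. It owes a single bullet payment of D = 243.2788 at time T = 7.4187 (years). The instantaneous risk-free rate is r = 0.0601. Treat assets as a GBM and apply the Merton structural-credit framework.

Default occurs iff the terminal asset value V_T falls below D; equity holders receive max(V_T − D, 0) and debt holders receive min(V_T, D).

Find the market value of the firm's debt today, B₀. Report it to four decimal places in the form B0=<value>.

d₁ = [ln(V₀/D) + (r + σ²/2)T] / (σ√T)
   = [ln(506.6104/243.2788) + (0.0601 + 0.5·0.4331²)·7.4187] / (0.4331·√7.4187)
   = [0.733534 + 1.141647] / 1.179647 = 1.589612
d₂ = d₁ − σ√T = 1.589612 − 1.179647 = 0.409965
N(d₁) = 0.944039,  N(d₂) = 0.659084,  e^(−rT) = 0.640271
E₀ = V₀·N(d₁) − D·e^(−rT)·N(d₂)
   = 506.6104·0.944039 − 243.2788·0.640271·0.659084 = 375.598090
B₀ = V₀ − E₀ = 506.6104 − 375.598090 = 131.012310

B0=131.0123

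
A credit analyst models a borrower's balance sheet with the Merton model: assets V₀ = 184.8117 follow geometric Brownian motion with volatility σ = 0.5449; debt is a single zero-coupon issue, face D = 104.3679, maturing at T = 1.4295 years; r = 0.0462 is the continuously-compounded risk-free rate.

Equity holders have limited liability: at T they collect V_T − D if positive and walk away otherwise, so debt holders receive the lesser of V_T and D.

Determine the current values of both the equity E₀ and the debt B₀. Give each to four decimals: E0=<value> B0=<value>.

d₁ = [ln(V₀/D) + (r + σ²/2)T] / (σ√T)
   = [ln(184.8117/104.3679) + (0.0462 + 0.5·0.5449²)·1.4295] / (0.5449·√1.4295)
   = [0.571415 + 0.278264] / 0.651492 = 1.304205
d₂ = d₁ − σ√T = 1.304205 − 0.651492 = 0.652714
N(d₁) = 0.903918,  N(d₂) = 0.743030,  e^(−rT) = 0.936091
E₀ = V₀·N(d₁) − D·e^(−rT)·N(d₂)
   = 184.8117·0.903918 − 104.3679·0.936091·0.743030 = 94.462293
B₀ = V₀ − E₀ = 184.8117 − 94.462293 = 90.349407

E0=94.4623 B0=90.3494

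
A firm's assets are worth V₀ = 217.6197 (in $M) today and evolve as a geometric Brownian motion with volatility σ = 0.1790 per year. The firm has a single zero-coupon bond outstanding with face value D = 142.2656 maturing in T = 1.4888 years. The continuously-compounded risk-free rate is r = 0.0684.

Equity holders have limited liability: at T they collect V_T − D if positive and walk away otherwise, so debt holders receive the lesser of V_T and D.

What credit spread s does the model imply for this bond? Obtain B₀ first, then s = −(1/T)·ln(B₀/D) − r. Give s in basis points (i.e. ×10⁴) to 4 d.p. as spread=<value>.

d₁ = [ln(V₀/D) + (r + σ²/2)T] / (σ√T)
   = [ln(217.6197/142.2656) + (0.0684 + 0.5·0.1790²)·1.4888] / (0.1790·√1.4888)
   = [0.425053 + 0.125685] / 0.218409 = 2.521589
d₂ = d₁ − σ√T = 2.521589 − 0.218409 = 2.303179
N(d₁) = 0.994159,  N(d₂) = 0.989366,  e^(−rT) = 0.903180
E₀ = V₀·N(d₁) − D·e^(−rT)·N(d₂)
   = 217.6197·0.994159 − 142.2656·0.903180·0.989366 = 89.223562
B₀ = V₀ − E₀ = 217.6197 − 89.223562 = 128.396138
spread = −(1/T)·ln(B₀/D) − r = −(1/1.4888)·ln(128.396138/142.2656) − 0.0684 = 0.00049805
in basis points: 0.00049805 × 10⁴ = 4.9805 bp

spread=4.9805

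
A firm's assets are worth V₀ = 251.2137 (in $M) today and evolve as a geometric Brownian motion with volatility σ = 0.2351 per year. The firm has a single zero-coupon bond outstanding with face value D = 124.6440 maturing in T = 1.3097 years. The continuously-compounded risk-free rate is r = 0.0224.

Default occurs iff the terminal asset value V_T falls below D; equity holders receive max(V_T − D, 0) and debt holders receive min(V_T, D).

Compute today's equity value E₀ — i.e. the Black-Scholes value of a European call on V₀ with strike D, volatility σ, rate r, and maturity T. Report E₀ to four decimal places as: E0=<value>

d₁ = [ln(V₀/D) + (r + σ²/2)T] / (σ√T)
   = [ln(251.2137/124.6440) + (0.0224 + 0.5·0.2351²)·1.3097] / (0.2351·√1.3097)
   = [0.700842 + 0.065532] / 0.269053 = 2.848410
d₂ = d₁ − σ√T = 2.848410 − 0.269053 = 2.579356
N(d₁) = 0.997803,  N(d₂) = 0.995051,  e^(−rT) = 0.971089
E₀ = V₀·N(d₁) − D·e^(−rT)·N(d₂)
   = 251.2137·0.997803 − 124.6440·0.971089·0.995051 = 130.220459

E0=130.2205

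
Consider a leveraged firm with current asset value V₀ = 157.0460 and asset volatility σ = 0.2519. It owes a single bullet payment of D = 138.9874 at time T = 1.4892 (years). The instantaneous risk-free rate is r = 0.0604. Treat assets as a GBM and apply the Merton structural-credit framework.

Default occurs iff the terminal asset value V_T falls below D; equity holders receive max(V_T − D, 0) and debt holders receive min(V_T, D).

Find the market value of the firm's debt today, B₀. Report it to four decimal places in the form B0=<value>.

d₁ = [ln(V₀/D) + (r + σ²/2)T] / (σ√T)
   = [ln(157.0460/138.9874) + (0.0604 + 0.5·0.2519²)·1.4892] / (0.2519·√1.4892)
   = [0.122155 + 0.137195] / 0.307401 = 0.843690
d₂ = d₁ − σ√T = 0.843690 − 0.307401 = 0.536289
N(d₁) = 0.800579,  N(d₂) = 0.704121,  e^(−rT) = 0.913979
E₀ = V₀·N(d₁) − D·e^(−rT)·N(d₂)
   = 157.0460·0.800579 − 138.9874·0.913979·0.704121 = 36.282120
B₀ = V₀ − E₀ = 157.0460 − 36.282120 = 120.763880

B0=120.7639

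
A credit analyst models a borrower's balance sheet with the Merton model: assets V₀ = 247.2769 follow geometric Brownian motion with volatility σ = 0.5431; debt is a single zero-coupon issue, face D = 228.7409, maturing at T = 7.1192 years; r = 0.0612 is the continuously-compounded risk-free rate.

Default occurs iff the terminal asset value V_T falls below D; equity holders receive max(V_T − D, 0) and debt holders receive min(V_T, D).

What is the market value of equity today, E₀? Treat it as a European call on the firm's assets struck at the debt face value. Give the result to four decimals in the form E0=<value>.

E0=159.9648

d₁ = [ln(V₀/D) + (r + σ²/2)T] / (σ√T)
   = [ln(247.2769/228.7409) + (0.0612 + 0.5·0.5431²)·7.1192] / (0.5431·√7.1192)
   = [0.077919 + 1.485626] / 1.449090 = 1.078984
d₂ = d₁ − σ√T = 1.078984 − 1.449090 = -0.370106
N(d₁) = 0.859703,  N(d₂) = 0.355652,  e^(−rT) = 0.646815
E₀ = V₀·N(d₁) − D·e^(−rT)·N(d₂)
   = 247.2769·0.859703 − 228.7409·0.646815·0.355652 = 159.964838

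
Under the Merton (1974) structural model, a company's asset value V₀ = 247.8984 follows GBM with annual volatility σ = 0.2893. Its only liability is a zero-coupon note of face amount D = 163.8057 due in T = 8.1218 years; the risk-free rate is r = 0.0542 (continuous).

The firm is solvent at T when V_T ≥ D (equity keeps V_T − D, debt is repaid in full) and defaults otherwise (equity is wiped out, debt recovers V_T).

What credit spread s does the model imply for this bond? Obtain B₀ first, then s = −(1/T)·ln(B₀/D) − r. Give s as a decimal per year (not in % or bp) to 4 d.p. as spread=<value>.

spread=0.0120

d₁ = [ln(V₀/D) + (r + σ²/2)T] / (σ√T)
   = [ln(247.8984/163.8057) + (0.0542 + 0.5·0.2893²)·8.1218] / (0.2893·√8.1218)
   = [0.414338 + 0.780077] / 0.824469 = 1.448707
d₂ = d₁ − σ√T = 1.448707 − 0.824469 = 0.624237
N(d₁) = 0.926290,  N(d₂) = 0.733764,  e^(−rT) = 0.643907
E₀ = V₀·N(d₁) − D·e^(−rT)·N(d₂)
   = 247.8984·0.926290 − 163.8057·0.643907·0.733764 = 152.231680
B₀ = V₀ − E₀ = 247.8984 − 152.231680 = 95.666720
spread = −(1/T)·ln(B₀/D) − r = −(1/8.1218)·ln(95.666720/163.8057) − 0.0542 = 0.01201814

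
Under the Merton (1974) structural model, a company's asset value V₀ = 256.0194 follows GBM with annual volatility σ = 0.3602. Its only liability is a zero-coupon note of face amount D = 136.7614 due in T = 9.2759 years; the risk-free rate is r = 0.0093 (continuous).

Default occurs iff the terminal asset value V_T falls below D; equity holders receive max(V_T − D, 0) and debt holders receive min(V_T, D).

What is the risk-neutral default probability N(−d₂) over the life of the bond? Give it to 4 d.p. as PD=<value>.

d₁ = [ln(V₀/D) + (r + σ²/2)T] / (σ√T)
   = [ln(256.0194/136.7614) + (0.0093 + 0.5·0.3602²)·9.2759] / (0.3602·√9.2759)
   = [0.627015 + 0.688012] / 1.097038 = 1.198707
d₂ = d₁ − σ√T = 1.198707 − 1.097038 = 0.101669
risk-neutral PD = N(−d₂) = N(-0.101669) = 0.459510

PD=0.4595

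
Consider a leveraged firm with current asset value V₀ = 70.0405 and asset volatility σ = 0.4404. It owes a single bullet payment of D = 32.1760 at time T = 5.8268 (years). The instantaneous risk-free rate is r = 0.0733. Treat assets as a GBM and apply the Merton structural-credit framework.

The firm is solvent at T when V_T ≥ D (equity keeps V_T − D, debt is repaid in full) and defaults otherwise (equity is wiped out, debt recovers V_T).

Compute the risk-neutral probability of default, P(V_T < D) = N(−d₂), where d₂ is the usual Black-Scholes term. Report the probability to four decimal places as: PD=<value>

d₁ = [ln(V₀/D) + (r + σ²/2)T] / (σ√T)
   = [ln(70.0405/32.1760) + (0.0733 + 0.5·0.4404²)·5.8268] / (0.4404·√5.8268)
   = [0.777853 + 0.992165] / 1.063071 = 1.665004
d₂ = d₁ − σ√T = 1.665004 − 1.063071 = 0.601932
risk-neutral PD = N(−d₂) = N(-0.601932) = 0.273610

PD=0.2736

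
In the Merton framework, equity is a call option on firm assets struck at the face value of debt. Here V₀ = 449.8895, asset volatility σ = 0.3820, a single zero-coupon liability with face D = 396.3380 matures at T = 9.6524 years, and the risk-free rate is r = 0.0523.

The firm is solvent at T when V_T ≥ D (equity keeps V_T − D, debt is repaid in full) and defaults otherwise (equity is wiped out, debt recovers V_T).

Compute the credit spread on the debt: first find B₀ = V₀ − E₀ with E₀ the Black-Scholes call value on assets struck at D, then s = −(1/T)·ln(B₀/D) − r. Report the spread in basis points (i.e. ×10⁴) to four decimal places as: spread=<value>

spread=339.7870

d₁ = [ln(V₀/D) + (r + σ²/2)T] / (σ√T)
   = [ln(449.8895/396.3380) + (0.0523 + 0.5·0.3820²)·9.6524] / (0.3820·√9.6524)
   = [0.126735 + 1.209079] / 1.186810 = 1.125550
d₂ = d₁ − σ√T = 1.125550 − 1.186810 = -0.061259
N(d₁) = 0.869822,  N(d₂) = 0.475576,  e^(−rT) = 0.603614
E₀ = V₀·N(d₁) − D·e^(−rT)·N(d₂)
   = 449.8895·0.869822 − 396.3380·0.603614·0.475576 = 277.549227
B₀ = V₀ − E₀ = 449.8895 − 277.549227 = 172.340273
spread = −(1/T)·ln(B₀/D) − r = −(1/9.6524)·ln(172.340273/396.3380) − 0.0523 = 0.03397870
in basis points: 0.03397870 × 10⁴ = 339.7870 bp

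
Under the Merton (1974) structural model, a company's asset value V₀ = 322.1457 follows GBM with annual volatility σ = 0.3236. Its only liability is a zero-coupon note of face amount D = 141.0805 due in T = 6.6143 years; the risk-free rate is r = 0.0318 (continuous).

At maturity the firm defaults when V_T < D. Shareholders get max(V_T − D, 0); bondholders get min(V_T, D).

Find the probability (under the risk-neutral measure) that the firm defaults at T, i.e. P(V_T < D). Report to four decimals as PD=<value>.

PD=0.2036

d₁ = [ln(V₀/D) + (r + σ²/2)T] / (σ√T)
   = [ln(322.1457/141.0805) + (0.0318 + 0.5·0.3236²)·6.6143] / (0.3236·√6.6143)
   = [0.825673 + 0.556649] / 0.832244 = 1.660959
d₂ = d₁ − σ√T = 1.660959 − 0.832244 = 0.828716
risk-neutral PD = N(−d₂) = N(-0.828716) = 0.203633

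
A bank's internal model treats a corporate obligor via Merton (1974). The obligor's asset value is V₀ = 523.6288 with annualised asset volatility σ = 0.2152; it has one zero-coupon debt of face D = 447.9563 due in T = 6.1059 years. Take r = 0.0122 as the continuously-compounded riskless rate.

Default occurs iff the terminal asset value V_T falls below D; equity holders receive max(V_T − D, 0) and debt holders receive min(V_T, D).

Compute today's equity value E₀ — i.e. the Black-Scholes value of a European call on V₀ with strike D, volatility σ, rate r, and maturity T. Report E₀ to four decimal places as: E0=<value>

E0=161.2535

d₁ = [ln(V₀/D) + (r + σ²/2)T] / (σ√T)
   = [ln(523.6288/447.9563) + (0.0122 + 0.5·0.2152²)·6.1059] / (0.2152·√6.1059)
   = [0.156087 + 0.215877] / 0.531762 = 0.699495
d₂ = d₁ − σ√T = 0.699495 − 0.531762 = 0.167733
N(d₁) = 0.757879,  N(d₂) = 0.566603,  e^(−rT) = 0.928215
E₀ = V₀·N(d₁) − D·e^(−rT)·N(d₂)
   = 523.6288·0.757879 − 447.9563·0.928215·0.566603 = 161.253533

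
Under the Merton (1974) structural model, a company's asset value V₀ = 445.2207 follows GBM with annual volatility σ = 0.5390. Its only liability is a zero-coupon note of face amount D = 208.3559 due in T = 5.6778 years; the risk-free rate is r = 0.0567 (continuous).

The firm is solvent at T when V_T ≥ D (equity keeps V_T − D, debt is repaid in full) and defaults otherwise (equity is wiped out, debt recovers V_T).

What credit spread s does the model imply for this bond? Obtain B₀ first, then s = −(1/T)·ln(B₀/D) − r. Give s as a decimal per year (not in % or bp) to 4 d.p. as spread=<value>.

d₁ = [ln(V₀/D) + (r + σ²/2)T] / (σ√T)
   = [ln(445.2207/208.3559) + (0.0567 + 0.5·0.5390²)·5.6778] / (0.5390·√5.6778)
   = [0.759322 + 1.146691] / 1.284336 = 1.484046
d₂ = d₁ − σ√T = 1.484046 − 1.284336 = 0.199709
N(d₁) = 0.931102,  N(d₂) = 0.579146,  e^(−rT) = 0.724748
E₀ = V₀·N(d₁) − D·e^(−rT)·N(d₂)
   = 445.2207·0.931102 − 208.3559·0.724748·0.579146 = 327.091461
B₀ = V₀ − E₀ = 445.2207 − 327.091461 = 118.129239
spread = −(1/T)·ln(B₀/D) − r = −(1/5.6778)·ln(118.129239/208.3559) − 0.0567 = 0.04324512

spread=0.0432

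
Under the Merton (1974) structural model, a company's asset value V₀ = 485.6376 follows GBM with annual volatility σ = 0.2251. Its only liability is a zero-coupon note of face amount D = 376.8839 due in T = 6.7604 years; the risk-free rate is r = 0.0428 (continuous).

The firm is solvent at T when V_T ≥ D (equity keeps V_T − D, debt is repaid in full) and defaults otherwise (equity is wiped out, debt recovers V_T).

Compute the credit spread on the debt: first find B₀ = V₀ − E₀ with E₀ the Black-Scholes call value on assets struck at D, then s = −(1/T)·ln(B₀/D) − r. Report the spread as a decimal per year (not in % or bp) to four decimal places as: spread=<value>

spread=0.0110

d₁ = [ln(V₀/D) + (r + σ²/2)T] / (σ√T)
   = [ln(485.6376/376.8839) + (0.0428 + 0.5·0.2251²)·6.7604] / (0.2251·√6.7604)
   = [0.253525 + 0.460620] / 0.585277 = 1.220183
d₂ = d₁ − σ√T = 1.220183 − 0.585277 = 0.634906
N(d₁) = 0.888802,  N(d₂) = 0.737255,  e^(−rT) = 0.748754
E₀ = V₀·N(d₁) − D·e^(−rT)·N(d₂)
   = 485.6376·0.888802 − 376.8839·0.748754·0.737255 = 223.587407
B₀ = V₀ − E₀ = 485.6376 − 223.587407 = 262.050193
spread = −(1/T)·ln(B₀/D) − r = −(1/6.7604)·ln(262.050193/376.8839) − 0.0428 = 0.01095438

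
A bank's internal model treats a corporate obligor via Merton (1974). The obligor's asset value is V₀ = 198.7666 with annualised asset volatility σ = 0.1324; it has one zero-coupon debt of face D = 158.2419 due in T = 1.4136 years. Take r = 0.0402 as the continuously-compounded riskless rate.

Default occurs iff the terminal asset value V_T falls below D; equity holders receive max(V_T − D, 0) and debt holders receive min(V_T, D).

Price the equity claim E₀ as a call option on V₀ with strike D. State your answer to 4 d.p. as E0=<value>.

d₁ = [ln(V₀/D) + (r + σ²/2)T] / (σ√T)
   = [ln(198.7666/158.2419) + (0.0402 + 0.5·0.1324²)·1.4136] / (0.1324·√1.4136)
   = [0.228006 + 0.069217] / 0.157417 = 1.888128
d₂ = d₁ − σ√T = 1.888128 − 0.157417 = 1.730711
N(d₁) = 0.970496,  N(d₂) = 0.958248,  e^(−rT) = 0.944758
E₀ = V₀·N(d₁) − D·e^(−rT)·N(d₂)
   = 198.7666·0.970496 − 158.2419·0.944758·0.958248 = 49.643733

E0=49.6437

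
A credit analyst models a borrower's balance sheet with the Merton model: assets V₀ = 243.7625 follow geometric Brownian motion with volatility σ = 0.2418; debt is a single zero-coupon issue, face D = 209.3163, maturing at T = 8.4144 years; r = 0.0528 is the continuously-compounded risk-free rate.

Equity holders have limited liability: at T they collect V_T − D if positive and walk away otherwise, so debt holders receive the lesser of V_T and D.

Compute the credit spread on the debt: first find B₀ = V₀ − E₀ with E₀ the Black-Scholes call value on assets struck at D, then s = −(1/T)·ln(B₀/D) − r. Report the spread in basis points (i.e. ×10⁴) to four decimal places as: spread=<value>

spread=125.3033

d₁ = [ln(V₀/D) + (r + σ²/2)T] / (σ√T)
   = [ln(243.7625/209.3163) + (0.0528 + 0.5·0.2418²)·8.4144] / (0.2418·√8.4144)
   = [0.152348 + 0.690264] / 0.701403 = 1.201322
d₂ = d₁ − σ√T = 1.201322 − 0.701403 = 0.499919
N(d₁) = 0.885187,  N(d₂) = 0.691434,  e^(−rT) = 0.641286
E₀ = V₀·N(d₁) − D·e^(−rT)·N(d₂)
   = 243.7625·0.885187 − 209.3163·0.641286·0.691434 = 122.963137
B₀ = V₀ − E₀ = 243.7625 − 122.963137 = 120.799363
spread = −(1/T)·ln(B₀/D) − r = −(1/8.4144)·ln(120.799363/209.3163) − 0.0528 = 0.01253033
in basis points: 0.01253033 × 10⁴ = 125.3033 bp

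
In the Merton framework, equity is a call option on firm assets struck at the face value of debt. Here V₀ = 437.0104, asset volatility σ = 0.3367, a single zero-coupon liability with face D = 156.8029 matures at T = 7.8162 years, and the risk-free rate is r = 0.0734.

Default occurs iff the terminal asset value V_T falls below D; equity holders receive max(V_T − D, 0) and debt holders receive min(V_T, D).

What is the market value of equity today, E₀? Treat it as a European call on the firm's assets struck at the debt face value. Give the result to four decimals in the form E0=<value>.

d₁ = [ln(V₀/D) + (r + σ²/2)T] / (σ√T)
   = [ln(437.0104/156.8029) + (0.0734 + 0.5·0.3367²)·7.8162] / (0.3367·√7.8162)
   = [1.024967 + 1.016758] / 0.941328 = 2.168984
d₂ = d₁ − σ√T = 2.168984 − 0.941328 = 1.227656
N(d₁) = 0.984958,  N(d₂) = 0.890212,  e^(−rT) = 0.563432
E₀ = V₀·N(d₁) − D·e^(−rT)·N(d₂)
   = 437.0104·0.984958 − 156.8029·0.563432·0.890212 = 351.788706

E0=351.7887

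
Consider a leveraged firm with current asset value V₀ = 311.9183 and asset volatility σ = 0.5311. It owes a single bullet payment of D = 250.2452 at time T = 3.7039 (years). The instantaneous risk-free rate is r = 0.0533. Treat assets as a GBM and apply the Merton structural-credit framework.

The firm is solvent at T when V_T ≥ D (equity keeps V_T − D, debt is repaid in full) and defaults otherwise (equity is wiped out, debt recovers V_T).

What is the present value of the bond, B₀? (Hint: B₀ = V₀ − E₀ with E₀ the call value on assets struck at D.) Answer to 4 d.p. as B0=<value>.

d₁ = [ln(V₀/D) + (r + σ²/2)T] / (σ√T)
   = [ln(311.9183/250.2452) + (0.0533 + 0.5·0.5311²)·3.7039] / (0.5311·√3.7039)
   = [0.220300 + 0.719792] / 1.022130 = 0.919739
d₂ = d₁ − σ√T = 0.919739 − 1.022130 = -0.102391
N(d₁) = 0.821145,  N(d₂) = 0.459223,  e^(−rT) = 0.820848
E₀ = V₀·N(d₁) − D·e^(−rT)·N(d₂)
   = 311.9183·0.821145 − 250.2452·0.820848·0.459223 = 161.799761
B₀ = V₀ − E₀ = 311.9183 − 161.799761 = 150.118539

B0=150.1185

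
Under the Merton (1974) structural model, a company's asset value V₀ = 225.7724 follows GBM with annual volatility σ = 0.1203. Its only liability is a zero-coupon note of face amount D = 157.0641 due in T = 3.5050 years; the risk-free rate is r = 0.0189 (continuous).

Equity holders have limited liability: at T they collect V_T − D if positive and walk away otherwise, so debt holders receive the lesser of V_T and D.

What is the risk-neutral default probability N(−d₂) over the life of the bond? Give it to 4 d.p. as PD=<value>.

PD=0.0365

d₁ = [ln(V₀/D) + (r + σ²/2)T] / (σ√T)
   = [ln(225.7724/157.0641) + (0.0189 + 0.5·0.1203²)·3.5050] / (0.1203·√3.5050)
   = [0.362873 + 0.091607] / 0.225221 = 2.017927
d₂ = d₁ − σ√T = 2.017927 − 0.225221 = 1.792705
risk-neutral PD = N(−d₂) = N(-1.792705) = 0.036510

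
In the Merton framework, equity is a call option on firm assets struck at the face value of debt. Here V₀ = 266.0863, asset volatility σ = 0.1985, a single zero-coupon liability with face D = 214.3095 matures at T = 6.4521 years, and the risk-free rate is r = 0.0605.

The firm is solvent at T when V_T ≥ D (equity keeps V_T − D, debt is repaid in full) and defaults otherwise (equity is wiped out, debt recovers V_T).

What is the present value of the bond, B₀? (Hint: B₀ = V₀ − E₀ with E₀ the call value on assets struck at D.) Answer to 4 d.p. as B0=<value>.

d₁ = [ln(V₀/D) + (r + σ²/2)T] / (σ√T)
   = [ln(266.0863/214.3095) + (0.0605 + 0.5·0.1985²)·6.4521] / (0.1985·√6.4521)
   = [0.216399 + 0.517466] / 0.504210 = 1.455477
d₂ = d₁ − σ√T = 1.455477 − 0.504210 = 0.951267
N(d₁) = 0.927231,  N(d₂) = 0.829266,  e^(−rT) = 0.676819
E₀ = V₀·N(d₁) − D·e^(−rT)·N(d₂)
   = 266.0863·0.927231 − 214.3095·0.676819·0.829266 = 126.439699
B₀ = V₀ − E₀ = 266.0863 − 126.439699 = 139.646601

B0=139.6466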